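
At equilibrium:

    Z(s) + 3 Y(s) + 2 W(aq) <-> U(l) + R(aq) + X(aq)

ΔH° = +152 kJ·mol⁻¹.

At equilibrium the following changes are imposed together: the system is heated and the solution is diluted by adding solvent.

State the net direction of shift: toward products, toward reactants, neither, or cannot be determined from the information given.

The forward reaction is endothermic. Raising T favours the endothermic direction — shift to the right.
Dilution scales every aqueous concentration by the same factor. Δn_aq = 2 − 2 = 0, so Q is unchanged — no shift.
Only the nonzero effect(s) matter; the net shift is to the right.

right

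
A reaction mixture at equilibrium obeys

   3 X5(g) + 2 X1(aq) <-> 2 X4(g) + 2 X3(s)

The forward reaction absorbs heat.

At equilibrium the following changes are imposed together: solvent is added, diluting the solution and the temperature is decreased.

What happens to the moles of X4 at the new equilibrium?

decreases

Dilution lowers every aqueous concentration by the same factor. Δn_aq = 0 − 2 = -2, so the system shifts toward the side with more dissolved moles — to the left.
The forward reaction is endothermic. Lowering T favours the exothermic direction — shift to the left.
The net shift is to the left. X4 is a product, so its amount decreases.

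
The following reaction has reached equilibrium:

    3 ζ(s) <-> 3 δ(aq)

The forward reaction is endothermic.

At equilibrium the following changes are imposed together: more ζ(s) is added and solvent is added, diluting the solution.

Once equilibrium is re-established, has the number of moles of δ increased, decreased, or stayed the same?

increases

ζ is a pure solid; its activity is 1 regardless of amount, so Q is unaffected — no shift from this change.
Dilution lowers every aqueous concentration by the same factor. Δn_aq = 3 − 0 = +3, so the system shifts toward the side with more dissolved moles — to the right.
The net shift is to the right. δ is a product, so its amount increases.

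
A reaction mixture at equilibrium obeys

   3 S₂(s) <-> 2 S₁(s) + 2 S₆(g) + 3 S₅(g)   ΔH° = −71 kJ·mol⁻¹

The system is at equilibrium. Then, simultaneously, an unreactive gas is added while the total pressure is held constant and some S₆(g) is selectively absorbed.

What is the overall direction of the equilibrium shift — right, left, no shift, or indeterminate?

right

Adding inert gas at constant total pressure expands the volume and lowers every reacting partial pressure. With Δn_gas = 5 − 0 = +5, Q moves away from K toward the side with fewer gas moles, so the system shifts toward the side with more gas moles — to the right.
Removing S₆ (g), a product, drives the reaction to the right.
All effects act in the same direction — net shift to the right.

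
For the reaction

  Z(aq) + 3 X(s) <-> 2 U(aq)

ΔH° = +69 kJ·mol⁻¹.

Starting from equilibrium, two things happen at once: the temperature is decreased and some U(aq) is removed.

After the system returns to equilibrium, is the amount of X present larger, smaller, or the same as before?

cannot be determined

The forward reaction is endothermic. Lowering T favours the exothermic direction — shift to the left.
Removing U (aq), a product, drives the reaction to the right.
The two effects oppose each other, so the net shift — and hence the change in X — cannot be determined from the given information.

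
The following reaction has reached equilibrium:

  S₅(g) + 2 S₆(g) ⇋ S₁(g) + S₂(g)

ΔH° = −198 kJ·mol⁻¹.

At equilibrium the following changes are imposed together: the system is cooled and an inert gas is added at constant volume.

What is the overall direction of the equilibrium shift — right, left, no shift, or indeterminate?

The forward reaction is exothermic. Lowering T favours the exothermic direction — shift to the right.
At constant volume, adding an inert gas leaves every reacting species' partial pressure unchanged, so Q is unchanged — no shift from this change.
Only the nonzero effect(s) matter; the net shift is to the right.

right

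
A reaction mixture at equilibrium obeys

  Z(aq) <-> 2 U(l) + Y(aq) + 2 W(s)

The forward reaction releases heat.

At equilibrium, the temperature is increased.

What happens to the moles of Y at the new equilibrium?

The forward reaction is exothermic. Raising T favours the endothermic direction — shift to the left.
The net shift is to the left. Y is a product, so its amount decreases.

decreases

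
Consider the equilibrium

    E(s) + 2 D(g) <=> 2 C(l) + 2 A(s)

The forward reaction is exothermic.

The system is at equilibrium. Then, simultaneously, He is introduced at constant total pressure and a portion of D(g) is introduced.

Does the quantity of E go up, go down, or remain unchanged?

cannot be determined

Adding inert gas at constant total pressure expands the volume and lowers every reacting partial pressure. With Δn_gas = 0 − 2 = -2, Q moves away from K toward the side with fewer gas moles, so the system shifts toward the side with more gas moles — to the left.
Adding D (g), a reactant, drives the reaction to the right.
The two effects oppose each other, so the net shift — and hence the change in E — cannot be determined from the given information.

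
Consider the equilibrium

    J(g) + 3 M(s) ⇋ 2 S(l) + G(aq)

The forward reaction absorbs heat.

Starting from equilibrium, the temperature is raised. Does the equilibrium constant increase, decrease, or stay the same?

K depends on temperature via the van 't Hoff relation. The forward reaction is endothermic, so raising T increases K.

increases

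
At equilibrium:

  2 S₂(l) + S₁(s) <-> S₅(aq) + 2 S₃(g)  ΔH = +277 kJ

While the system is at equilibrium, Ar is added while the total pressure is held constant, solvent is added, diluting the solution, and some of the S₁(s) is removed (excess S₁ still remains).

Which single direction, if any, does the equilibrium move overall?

right

Adding inert gas at constant total pressure expands the volume and lowers every reacting partial pressure. With Δn_gas = 2 − 0 = +2, Q moves away from K toward the side with fewer gas moles, so the system shifts toward the side with more gas moles — to the right.
Dilution lowers every aqueous concentration by the same factor. Δn_aq = 1 − 0 = +1, so the system shifts toward the side with more dissolved moles — to the right.
S₁ is a pure solid; its activity is 1 regardless of amount, so Q is unaffected — no shift from this change.
Only the nonzero effect(s) matter; the net shift is to the right.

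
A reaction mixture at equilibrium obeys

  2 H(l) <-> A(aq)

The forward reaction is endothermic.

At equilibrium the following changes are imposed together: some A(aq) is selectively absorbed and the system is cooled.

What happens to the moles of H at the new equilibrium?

Removing A (aq), a product, drives the reaction to the right.
The forward reaction is endothermic. Lowering T favours the exothermic direction — shift to the left.
The two effects oppose each other, so the net shift — and hence the change in H — cannot be determined from the given information.

cannot be determined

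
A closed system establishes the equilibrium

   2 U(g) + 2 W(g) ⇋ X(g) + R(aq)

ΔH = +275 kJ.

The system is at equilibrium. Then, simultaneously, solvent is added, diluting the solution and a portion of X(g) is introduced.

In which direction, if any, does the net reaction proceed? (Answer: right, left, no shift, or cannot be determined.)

cannot be determined

Dilution lowers every aqueous concentration by the same factor. Δn_aq = 1 − 0 = +1, so the system shifts toward the side with more dissolved moles — to the right.
Adding X (g), a product, drives the reaction to the left.
The individual effects push in opposite directions; without quantitative information the net direction cannot be determined.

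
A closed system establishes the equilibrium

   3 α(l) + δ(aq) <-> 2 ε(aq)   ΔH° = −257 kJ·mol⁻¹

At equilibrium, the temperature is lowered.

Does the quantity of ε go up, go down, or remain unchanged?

increases

The forward reaction is exothermic. Lowering T favours the exothermic direction — shift to the right.
The net shift is to the right. ε is a product, so its amount increases.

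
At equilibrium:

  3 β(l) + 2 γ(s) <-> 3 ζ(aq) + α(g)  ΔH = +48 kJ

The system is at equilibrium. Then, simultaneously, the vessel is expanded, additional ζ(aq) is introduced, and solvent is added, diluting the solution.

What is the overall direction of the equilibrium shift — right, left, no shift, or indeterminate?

cannot be determined

Gas moles: reactants 0, products 1 (Δn_gas = +1). Expansion shifts the system toward the side with more moles of gas — to the right.
Adding ζ (aq), a product, drives the reaction to the left.
Dilution lowers every aqueous concentration by the same factor. Δn_aq = 3 − 0 = +3, so the system shifts toward the side with more dissolved moles — to the right.
The individual effects push in opposite directions; without quantitative information the net direction cannot be determined.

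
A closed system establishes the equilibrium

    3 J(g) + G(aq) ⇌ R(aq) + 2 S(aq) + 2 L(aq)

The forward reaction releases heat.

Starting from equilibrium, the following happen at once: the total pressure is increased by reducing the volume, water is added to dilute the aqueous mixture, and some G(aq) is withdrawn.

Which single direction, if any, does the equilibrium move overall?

cannot be determined

Gas moles: reactants 3, products 0 (Δn_gas = -3). Compression shifts the system toward the side with fewer moles of gas — to the right.
Dilution lowers every aqueous concentration by the same factor. Δn_aq = 5 − 1 = +4, so the system shifts toward the side with more dissolved moles — to the right.
Removing G (aq), a reactant, drives the reaction to the left.
The individual effects push in opposite directions; without quantitative information the net direction cannot be determined.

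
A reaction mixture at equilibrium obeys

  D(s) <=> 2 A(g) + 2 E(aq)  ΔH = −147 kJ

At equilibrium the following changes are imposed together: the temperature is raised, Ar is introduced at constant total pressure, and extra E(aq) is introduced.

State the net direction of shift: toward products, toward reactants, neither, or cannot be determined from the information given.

The forward reaction is exothermic. Raising T favours the endothermic direction — shift to the left.
Adding inert gas at constant total pressure expands the volume and lowers every reacting partial pressure. With Δn_gas = 2 − 0 = +2, Q moves away from K toward the side with fewer gas moles, so the system shifts toward the side with more gas moles — to the right.
Adding E (aq), a product, drives the reaction to the left.
The individual effects push in opposite directions; without quantitative information the net direction cannot be determined.

cannot be determined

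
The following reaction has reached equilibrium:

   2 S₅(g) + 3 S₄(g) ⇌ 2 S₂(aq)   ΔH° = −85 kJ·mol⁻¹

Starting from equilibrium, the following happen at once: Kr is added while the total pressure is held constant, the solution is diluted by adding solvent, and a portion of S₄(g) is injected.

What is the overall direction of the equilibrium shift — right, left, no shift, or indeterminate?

cannot be determined

Adding inert gas at constant total pressure expands the volume and lowers every reacting partial pressure. With Δn_gas = 0 − 5 = -5, Q moves away from K toward the side with fewer gas moles, so the system shifts toward the side with more gas moles — to the left.
Dilution lowers every aqueous concentration by the same factor. Δn_aq = 2 − 0 = +2, so the system shifts toward the side with more dissolved moles — to the right.
Adding S₄ (g), a reactant, drives the reaction to the right.
The individual effects push in opposite directions; without quantitative information the net direction cannot be determined.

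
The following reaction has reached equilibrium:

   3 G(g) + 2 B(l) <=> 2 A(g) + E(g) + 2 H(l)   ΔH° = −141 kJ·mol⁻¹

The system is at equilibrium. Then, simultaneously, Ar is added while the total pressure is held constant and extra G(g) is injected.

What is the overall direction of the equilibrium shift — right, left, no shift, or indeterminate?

right

Adding inert gas at constant total pressure expands the volume, scaling every reacting partial pressure by the same factor. Δn_gas = 3 − 3 = 0, so Q is unchanged — no shift.
Adding G (g), a reactant, drives the reaction to the right.
Only the nonzero effect(s) matter; the net shift is to the right.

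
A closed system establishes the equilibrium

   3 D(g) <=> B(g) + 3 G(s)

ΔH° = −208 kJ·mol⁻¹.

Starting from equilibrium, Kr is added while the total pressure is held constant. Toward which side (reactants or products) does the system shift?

left

Adding inert gas at constant total pressure expands the volume and lowers every reacting partial pressure. With Δn_gas = 1 − 3 = -2, Q moves away from K toward the side with fewer gas moles, so the system shifts toward the side with more gas moles — to the left.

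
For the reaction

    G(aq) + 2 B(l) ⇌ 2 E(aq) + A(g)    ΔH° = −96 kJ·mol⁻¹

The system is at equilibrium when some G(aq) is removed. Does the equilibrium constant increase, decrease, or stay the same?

The equilibrium constant depends only on temperature. This perturbation may move the position of equilibrium, but since T is unchanged, K itself is unchanged.

unchanged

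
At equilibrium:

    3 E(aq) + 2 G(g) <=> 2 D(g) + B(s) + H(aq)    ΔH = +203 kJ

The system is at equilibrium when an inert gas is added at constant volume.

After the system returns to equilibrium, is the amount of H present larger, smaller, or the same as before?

At constant volume, adding an inert gas leaves every reacting species' partial pressure unchanged, so Q is unchanged — no shift from this change.
No net shift occurs, so the amount of H is unchanged.

unchanged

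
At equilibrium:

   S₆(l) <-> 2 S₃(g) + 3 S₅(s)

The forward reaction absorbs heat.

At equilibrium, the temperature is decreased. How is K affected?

K depends on temperature via the van 't Hoff relation. The forward reaction is endothermic, so lowering T decreases K.

decreases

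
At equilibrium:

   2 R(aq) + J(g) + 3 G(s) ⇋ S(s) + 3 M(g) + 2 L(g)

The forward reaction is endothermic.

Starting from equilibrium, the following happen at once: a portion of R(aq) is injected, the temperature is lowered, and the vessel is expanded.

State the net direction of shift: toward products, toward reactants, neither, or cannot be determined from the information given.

cannot be determined

Adding R (aq), a reactant, drives the reaction to the right.
The forward reaction is endothermic. Lowering T favours the exothermic direction — shift to the left.
Gas moles: reactants 1, products 5 (Δn_gas = +4). Expansion shifts the system toward the side with more moles of gas — to the right.
The individual effects push in opposite directions; without quantitative information the net direction cannot be determined.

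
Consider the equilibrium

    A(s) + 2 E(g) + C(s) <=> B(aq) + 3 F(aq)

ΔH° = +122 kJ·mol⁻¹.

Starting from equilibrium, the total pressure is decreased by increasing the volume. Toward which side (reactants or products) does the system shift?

Gas moles: reactants 2, products 0 (Δn_gas = -2). Expansion shifts the system toward the side with more moles of gas — to the left.

left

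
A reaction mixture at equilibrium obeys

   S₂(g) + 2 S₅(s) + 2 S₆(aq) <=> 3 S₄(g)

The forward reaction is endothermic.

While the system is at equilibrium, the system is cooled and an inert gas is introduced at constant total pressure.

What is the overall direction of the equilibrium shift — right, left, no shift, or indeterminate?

cannot be determined

The forward reaction is endothermic. Lowering T favours the exothermic direction — shift to the left.
Adding inert gas at constant total pressure expands the volume and lowers every reacting partial pressure. With Δn_gas = 3 − 1 = +2, Q moves away from K toward the side with fewer gas moles, so the system shifts toward the side with more gas moles — to the right.
The individual effects push in opposite directions; without quantitative information the net direction cannot be determined.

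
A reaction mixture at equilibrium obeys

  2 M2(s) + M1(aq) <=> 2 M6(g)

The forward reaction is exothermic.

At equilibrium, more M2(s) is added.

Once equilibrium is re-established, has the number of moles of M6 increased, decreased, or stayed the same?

unchanged

M2 is a pure solid; its activity is 1 regardless of amount, so Q is unaffected — no shift from this change.
No net shift occurs, so the amount of M6 is unchanged.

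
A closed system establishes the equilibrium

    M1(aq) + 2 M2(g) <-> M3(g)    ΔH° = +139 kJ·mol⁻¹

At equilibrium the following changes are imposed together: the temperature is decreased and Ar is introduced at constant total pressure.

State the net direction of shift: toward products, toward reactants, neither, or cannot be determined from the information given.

left

The forward reaction is endothermic. Lowering T favours the exothermic direction — shift to the left.
Adding inert gas at constant total pressure expands the volume and lowers every reacting partial pressure. With Δn_gas = 1 − 2 = -1, Q moves away from K toward the side with fewer gas moles, so the system shifts toward the side with more gas moles — to the left.
All effects act in the same direction — net shift to the left.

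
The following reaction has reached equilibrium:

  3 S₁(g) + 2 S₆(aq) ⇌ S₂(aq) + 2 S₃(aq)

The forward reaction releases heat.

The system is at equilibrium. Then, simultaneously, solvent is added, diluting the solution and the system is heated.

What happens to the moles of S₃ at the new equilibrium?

cannot be determined

Dilution lowers every aqueous concentration by the same factor. Δn_aq = 3 − 2 = +1, so the system shifts toward the side with more dissolved moles — to the right.
The forward reaction is exothermic. Raising T favours the endothermic direction — shift to the left.
The two effects oppose each other, so the net shift — and hence the change in S₃ — cannot be determined from the given information.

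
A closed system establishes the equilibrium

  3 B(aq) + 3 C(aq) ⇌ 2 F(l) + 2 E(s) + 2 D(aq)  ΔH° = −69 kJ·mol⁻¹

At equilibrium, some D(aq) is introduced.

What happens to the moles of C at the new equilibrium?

increases

Adding D (aq), a product, drives the reaction to the left.
The net shift is to the left. C is a reactant, so its amount increases.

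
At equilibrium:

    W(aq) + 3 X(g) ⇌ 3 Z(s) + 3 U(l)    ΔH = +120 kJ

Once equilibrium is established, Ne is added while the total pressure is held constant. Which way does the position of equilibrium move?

left

Adding inert gas at constant total pressure expands the volume and lowers every reacting partial pressure. With Δn_gas = 0 − 3 = -3, Q moves away from K toward the side with fewer gas moles, so the system shifts toward the side with more gas moles — to the left.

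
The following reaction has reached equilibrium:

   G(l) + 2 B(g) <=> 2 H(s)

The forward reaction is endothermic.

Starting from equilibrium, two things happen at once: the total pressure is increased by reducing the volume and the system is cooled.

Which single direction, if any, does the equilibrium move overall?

Gas moles: reactants 2, products 0 (Δn_gas = -2). Compression shifts the system toward the side with fewer moles of gas — to the right.
The forward reaction is endothermic. Lowering T favours the exothermic direction — shift to the left.
The individual effects push in opposite directions; without quantitative information the net direction cannot be determined.

cannot be determined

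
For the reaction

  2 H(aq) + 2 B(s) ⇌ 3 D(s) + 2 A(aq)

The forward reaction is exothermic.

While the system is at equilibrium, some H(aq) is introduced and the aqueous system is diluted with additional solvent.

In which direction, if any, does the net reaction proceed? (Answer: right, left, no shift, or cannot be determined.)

right

Adding H (aq), a reactant, drives the reaction to the right.
Dilution scales every aqueous concentration by the same factor. Δn_aq = 2 − 2 = 0, so Q is unchanged — no shift.
Only the nonzero effect(s) matter; the net shift is to the right.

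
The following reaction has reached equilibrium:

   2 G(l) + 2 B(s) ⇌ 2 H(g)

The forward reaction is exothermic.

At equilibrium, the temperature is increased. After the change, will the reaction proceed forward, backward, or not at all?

left

The forward reaction is exothermic. Raising T favours the endothermic direction — shift to the left.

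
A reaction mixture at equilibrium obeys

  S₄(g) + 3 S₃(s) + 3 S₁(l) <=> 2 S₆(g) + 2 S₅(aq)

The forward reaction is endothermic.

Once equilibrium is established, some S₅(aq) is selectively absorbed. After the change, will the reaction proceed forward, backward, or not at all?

Removing S₅ (aq), a product, drives the reaction to the right.

right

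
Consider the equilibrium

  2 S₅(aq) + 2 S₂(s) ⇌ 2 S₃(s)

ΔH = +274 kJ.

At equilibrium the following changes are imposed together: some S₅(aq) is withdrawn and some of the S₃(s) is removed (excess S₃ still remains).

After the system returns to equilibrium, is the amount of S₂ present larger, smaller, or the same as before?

Removing S₅ (aq), a reactant, drives the reaction to the left.
S₃ is a pure solid; its activity is 1 regardless of amount, so Q is unaffected — no shift from this change.
The net shift is to the left. S₂ is a reactant, so its amount increases.

increases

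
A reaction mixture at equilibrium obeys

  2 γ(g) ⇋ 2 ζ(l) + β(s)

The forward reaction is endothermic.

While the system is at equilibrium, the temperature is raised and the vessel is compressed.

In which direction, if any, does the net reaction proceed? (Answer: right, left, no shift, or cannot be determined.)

right

The forward reaction is endothermic. Raising T favours the endothermic direction — shift to the right.
Gas moles: reactants 2, products 0 (Δn_gas = -2). Compression shifts the system toward the side with fewer moles of gas — to the right.
All effects act in the same direction — net shift to the right.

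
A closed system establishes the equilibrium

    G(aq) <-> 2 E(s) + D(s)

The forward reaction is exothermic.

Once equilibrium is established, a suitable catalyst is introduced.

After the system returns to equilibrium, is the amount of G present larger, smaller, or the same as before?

A catalyst speeds both forward and reverse rates equally; it changes neither Q nor K — no shift from this change.
No net shift occurs, so the amount of G is unchanged.

unchanged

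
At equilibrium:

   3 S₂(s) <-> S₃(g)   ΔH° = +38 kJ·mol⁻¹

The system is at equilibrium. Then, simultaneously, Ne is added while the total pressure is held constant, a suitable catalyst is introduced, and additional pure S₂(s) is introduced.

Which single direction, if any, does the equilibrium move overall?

right

Adding inert gas at constant total pressure expands the volume and lowers every reacting partial pressure. With Δn_gas = 1 − 0 = +1, Q moves away from K toward the side with fewer gas moles, so the system shifts toward the side with more gas moles — to the right.
A catalyst speeds both forward and reverse rates equally; it changes neither Q nor K — no shift from this change.
S₂ is a pure solid; its activity is 1 regardless of amount, so Q is unaffected — no shift from this change.
Only the nonzero effect(s) matter; the net shift is to the right.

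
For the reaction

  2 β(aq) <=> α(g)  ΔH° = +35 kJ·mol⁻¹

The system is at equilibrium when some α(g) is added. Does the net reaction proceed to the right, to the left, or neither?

Adding α (g), a product, drives the reaction to the left.

left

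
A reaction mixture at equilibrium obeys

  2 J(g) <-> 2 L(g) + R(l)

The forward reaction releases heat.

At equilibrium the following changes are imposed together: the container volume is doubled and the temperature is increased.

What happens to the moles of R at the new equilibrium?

Gas moles: reactants 2, products 2. Δn_gas = 0, so a volume change leaves Q equal to K — no shift from this change.
The forward reaction is exothermic. Raising T favours the endothermic direction — shift to the left.
The net shift is to the left. R is a product, so its amount decreases.

decreases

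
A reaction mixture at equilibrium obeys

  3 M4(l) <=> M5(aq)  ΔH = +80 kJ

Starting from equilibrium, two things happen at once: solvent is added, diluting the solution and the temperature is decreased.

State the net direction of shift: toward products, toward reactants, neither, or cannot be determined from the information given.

Dilution lowers every aqueous concentration by the same factor. Δn_aq = 1 − 0 = +1, so the system shifts toward the side with more dissolved moles — to the right.
The forward reaction is endothermic. Lowering T favours the exothermic direction — shift to the left.
The individual effects push in opposite directions; without quantitative information the net direction cannot be determined.

cannot be determined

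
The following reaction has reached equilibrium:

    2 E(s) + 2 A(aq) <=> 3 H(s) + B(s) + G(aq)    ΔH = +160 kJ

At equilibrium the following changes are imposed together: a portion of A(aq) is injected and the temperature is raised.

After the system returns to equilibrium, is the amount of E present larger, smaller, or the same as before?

Adding A (aq), a reactant, drives the reaction to the right.
The forward reaction is endothermic. Raising T favours the endothermic direction — shift to the right.
The net shift is to the right. E is a reactant, so its amount decreases.

decreases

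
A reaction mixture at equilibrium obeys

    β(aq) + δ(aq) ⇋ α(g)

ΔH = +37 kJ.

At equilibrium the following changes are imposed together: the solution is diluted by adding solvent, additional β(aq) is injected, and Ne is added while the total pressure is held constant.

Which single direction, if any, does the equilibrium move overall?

Dilution lowers every aqueous concentration by the same factor. Δn_aq = 0 − 2 = -2, so the system shifts toward the side with more dissolved moles — to the left.
Adding β (aq), a reactant, drives the reaction to the right.
Adding inert gas at constant total pressure expands the volume and lowers every reacting partial pressure. With Δn_gas = 1 − 0 = +1, Q moves away from K toward the side with fewer gas moles, so the system shifts toward the side with more gas moles — to the right.
The individual effects push in opposite directions; without quantitative information the net direction cannot be determined.

cannot be determined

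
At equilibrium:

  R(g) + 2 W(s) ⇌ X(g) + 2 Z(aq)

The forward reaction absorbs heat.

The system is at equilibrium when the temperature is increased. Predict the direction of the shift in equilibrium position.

The forward reaction is endothermic. Raising T favours the endothermic direction — shift to the right.

right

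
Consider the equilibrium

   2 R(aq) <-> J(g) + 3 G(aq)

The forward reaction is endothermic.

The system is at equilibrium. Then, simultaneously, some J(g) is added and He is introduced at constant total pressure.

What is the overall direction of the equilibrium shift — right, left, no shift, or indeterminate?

Adding J (g), a product, drives the reaction to the left.
Adding inert gas at constant total pressure expands the volume and lowers every reacting partial pressure. With Δn_gas = 1 − 0 = +1, Q moves away from K toward the side with fewer gas moles, so the system shifts toward the side with more gas moles — to the right.
The individual effects push in opposite directions; without quantitative information the net direction cannot be determined.

cannot be determined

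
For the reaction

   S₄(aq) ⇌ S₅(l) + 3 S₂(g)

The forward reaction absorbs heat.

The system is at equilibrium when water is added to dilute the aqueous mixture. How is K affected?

The equilibrium constant depends only on temperature. This perturbation may move the position of equilibrium, but since T is unchanged, K itself is unchanged.

unchanged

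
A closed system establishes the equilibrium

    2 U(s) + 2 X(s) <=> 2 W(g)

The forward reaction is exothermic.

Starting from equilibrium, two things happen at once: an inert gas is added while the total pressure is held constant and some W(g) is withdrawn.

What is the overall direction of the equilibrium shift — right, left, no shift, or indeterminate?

right

Adding inert gas at constant total pressure expands the volume and lowers every reacting partial pressure. With Δn_gas = 2 − 0 = +2, Q moves away from K toward the side with fewer gas moles, so the system shifts toward the side with more gas moles — to the right.
Removing W (g), a product, drives the reaction to the right.
All effects act in the same direction — net shift to the right.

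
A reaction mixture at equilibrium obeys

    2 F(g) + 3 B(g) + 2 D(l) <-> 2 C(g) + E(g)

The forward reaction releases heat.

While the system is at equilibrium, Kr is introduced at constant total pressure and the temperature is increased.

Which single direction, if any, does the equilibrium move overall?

Adding inert gas at constant total pressure expands the volume and lowers every reacting partial pressure. With Δn_gas = 3 − 5 = -2, Q moves away from K toward the side with fewer gas moles, so the system shifts toward the side with more gas moles — to the left.
The forward reaction is exothermic. Raising T favours the endothermic direction — shift to the left.
All effects act in the same direction — net shift to the left.

left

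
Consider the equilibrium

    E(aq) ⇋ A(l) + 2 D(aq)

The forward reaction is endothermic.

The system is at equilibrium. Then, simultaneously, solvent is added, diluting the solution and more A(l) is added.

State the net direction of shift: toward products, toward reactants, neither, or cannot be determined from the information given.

right

Dilution lowers every aqueous concentration by the same factor. Δn_aq = 2 − 1 = +1, so the system shifts toward the side with more dissolved moles — to the right.
A is a pure liquid; its activity is 1 regardless of amount, so Q is unaffected — no shift from this change.
Only the nonzero effect(s) matter; the net shift is to the right.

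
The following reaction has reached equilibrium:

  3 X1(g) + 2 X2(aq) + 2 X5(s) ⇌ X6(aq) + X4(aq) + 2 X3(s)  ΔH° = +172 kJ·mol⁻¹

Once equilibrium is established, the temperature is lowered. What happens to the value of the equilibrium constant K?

K depends on temperature via the van 't Hoff relation. The forward reaction is endothermic, so lowering T decreases K.

decreases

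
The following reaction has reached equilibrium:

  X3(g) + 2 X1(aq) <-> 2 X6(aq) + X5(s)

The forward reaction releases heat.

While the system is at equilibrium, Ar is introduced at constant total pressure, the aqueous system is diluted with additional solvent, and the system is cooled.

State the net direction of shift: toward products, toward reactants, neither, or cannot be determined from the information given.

cannot be determined

Adding inert gas at constant total pressure expands the volume and lowers every reacting partial pressure. With Δn_gas = 0 − 1 = -1, Q moves away from K toward the side with fewer gas moles, so the system shifts toward the side with more gas moles — to the left.
Dilution scales every aqueous concentration by the same factor. Δn_aq = 2 − 2 = 0, so Q is unchanged — no shift.
The forward reaction is exothermic. Lowering T favours the exothermic direction — shift to the right.
The individual effects push in opposite directions; without quantitative information the net direction cannot be determined.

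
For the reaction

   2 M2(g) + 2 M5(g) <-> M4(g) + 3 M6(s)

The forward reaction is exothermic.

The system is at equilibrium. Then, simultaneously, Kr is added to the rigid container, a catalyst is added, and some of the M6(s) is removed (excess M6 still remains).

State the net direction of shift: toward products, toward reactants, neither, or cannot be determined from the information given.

no shift

At constant volume, adding an inert gas leaves every reacting species' partial pressure unchanged, so Q is unchanged — no shift from this change.
A catalyst speeds both forward and reverse rates equally; it changes neither Q nor K — no shift from this change.
M6 is a pure solid; its activity is 1 regardless of amount, so Q is unaffected — no shift from this change.
None of the changes alters Q relative to K, so there is no net shift.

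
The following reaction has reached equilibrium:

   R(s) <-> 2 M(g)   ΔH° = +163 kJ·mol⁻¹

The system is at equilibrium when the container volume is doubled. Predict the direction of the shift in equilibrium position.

right

Gas moles: reactants 0, products 2 (Δn_gas = +2). Expansion shifts the system toward the side with more moles of gas — to the right.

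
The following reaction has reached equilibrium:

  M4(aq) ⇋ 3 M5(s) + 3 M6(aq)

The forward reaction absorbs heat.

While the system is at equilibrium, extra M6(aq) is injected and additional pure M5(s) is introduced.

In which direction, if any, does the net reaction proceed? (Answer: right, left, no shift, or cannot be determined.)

left

Adding M6 (aq), a product, drives the reaction to the left.
M5 is a pure solid; its activity is 1 regardless of amount, so Q is unaffected — no shift from this change.
Only the nonzero effect(s) matter; the net shift is to the left.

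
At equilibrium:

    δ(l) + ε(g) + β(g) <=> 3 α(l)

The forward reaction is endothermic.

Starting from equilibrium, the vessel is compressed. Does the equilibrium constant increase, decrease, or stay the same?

unchanged

The equilibrium constant depends only on temperature. This perturbation may move the position of equilibrium, but since T is unchanged, K itself is unchanged.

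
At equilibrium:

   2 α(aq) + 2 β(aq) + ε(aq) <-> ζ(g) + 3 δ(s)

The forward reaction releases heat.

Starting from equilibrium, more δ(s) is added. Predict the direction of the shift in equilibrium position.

δ is a pure solid; its activity is 1 regardless of amount, so Q is unaffected — no shift from this change.

no shift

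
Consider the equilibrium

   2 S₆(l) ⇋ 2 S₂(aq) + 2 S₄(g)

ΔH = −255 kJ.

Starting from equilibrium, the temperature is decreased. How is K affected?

increases

K depends on temperature via the van 't Hoff relation. The forward reaction is exothermic, so lowering T increases K.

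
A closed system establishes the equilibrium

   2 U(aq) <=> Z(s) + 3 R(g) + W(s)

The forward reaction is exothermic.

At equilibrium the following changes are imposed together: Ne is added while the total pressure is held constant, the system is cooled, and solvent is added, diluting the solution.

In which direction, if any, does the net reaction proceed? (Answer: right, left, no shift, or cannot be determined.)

cannot be determined

Adding inert gas at constant total pressure expands the volume and lowers every reacting partial pressure. With Δn_gas = 3 − 0 = +3, Q moves away from K toward the side with fewer gas moles, so the system shifts toward the side with more gas moles — to the right.
The forward reaction is exothermic. Lowering T favours the exothermic direction — shift to the right.
Dilution lowers every aqueous concentration by the same factor. Δn_aq = 0 − 2 = -2, so the system shifts toward the side with more dissolved moles — to the left.
The individual effects push in opposite directions; without quantitative information the net direction cannot be determined.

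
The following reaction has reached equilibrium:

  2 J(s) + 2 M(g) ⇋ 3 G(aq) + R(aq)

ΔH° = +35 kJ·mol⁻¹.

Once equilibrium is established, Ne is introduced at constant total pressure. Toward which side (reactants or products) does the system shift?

Adding inert gas at constant total pressure expands the volume and lowers every reacting partial pressure. With Δn_gas = 0 − 2 = -2, Q moves away from K toward the side with fewer gas moles, so the system shifts toward the side with more gas moles — to the left.

left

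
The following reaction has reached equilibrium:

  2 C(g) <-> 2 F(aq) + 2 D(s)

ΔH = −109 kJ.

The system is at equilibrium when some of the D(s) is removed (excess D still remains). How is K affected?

unchanged

The equilibrium constant depends only on temperature. This perturbation changes neither the position of equilibrium nor K.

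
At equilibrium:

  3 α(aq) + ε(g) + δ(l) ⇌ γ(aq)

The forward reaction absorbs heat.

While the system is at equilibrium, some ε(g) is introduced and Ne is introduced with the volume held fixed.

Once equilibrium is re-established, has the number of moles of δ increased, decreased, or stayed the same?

decreases

Adding ε (g), a reactant, drives the reaction to the right.
At constant volume, adding an inert gas leaves every reacting species' partial pressure unchanged, so Q is unchanged — no shift from this change.
The net shift is to the right. δ is a reactant, so its amount decreases.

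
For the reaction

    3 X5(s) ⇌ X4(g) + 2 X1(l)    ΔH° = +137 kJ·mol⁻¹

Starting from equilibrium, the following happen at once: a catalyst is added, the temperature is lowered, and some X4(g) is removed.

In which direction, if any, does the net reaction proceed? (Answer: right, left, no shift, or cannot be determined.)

cannot be determined

A catalyst speeds both forward and reverse rates equally; it changes neither Q nor K — no shift from this change.
The forward reaction is endothermic. Lowering T favours the exothermic direction — shift to the left.
Removing X4 (g), a product, drives the reaction to the right.
The individual effects push in opposite directions; without quantitative information the net direction cannot be determined.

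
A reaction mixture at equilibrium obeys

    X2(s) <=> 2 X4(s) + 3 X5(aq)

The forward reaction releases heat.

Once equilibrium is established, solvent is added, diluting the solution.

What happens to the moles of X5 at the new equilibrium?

Dilution lowers every aqueous concentration by the same factor. Δn_aq = 3 − 0 = +3, so the system shifts toward the side with more dissolved moles — to the right.
The net shift is to the right. X5 is a product, so its amount increases.

increases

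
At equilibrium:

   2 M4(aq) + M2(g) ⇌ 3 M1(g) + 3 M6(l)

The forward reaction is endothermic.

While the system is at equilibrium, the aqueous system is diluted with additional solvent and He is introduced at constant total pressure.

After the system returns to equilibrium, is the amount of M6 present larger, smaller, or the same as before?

cannot be determined

Dilution lowers every aqueous concentration by the same factor. Δn_aq = 0 − 2 = -2, so the system shifts toward the side with more dissolved moles — to the left.
Adding inert gas at constant total pressure expands the volume and lowers every reacting partial pressure. With Δn_gas = 3 − 1 = +2, Q moves away from K toward the side with fewer gas moles, so the system shifts toward the side with more gas moles — to the right.
The two effects oppose each other, so the net shift — and hence the change in M6 — cannot be determined from the given information.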